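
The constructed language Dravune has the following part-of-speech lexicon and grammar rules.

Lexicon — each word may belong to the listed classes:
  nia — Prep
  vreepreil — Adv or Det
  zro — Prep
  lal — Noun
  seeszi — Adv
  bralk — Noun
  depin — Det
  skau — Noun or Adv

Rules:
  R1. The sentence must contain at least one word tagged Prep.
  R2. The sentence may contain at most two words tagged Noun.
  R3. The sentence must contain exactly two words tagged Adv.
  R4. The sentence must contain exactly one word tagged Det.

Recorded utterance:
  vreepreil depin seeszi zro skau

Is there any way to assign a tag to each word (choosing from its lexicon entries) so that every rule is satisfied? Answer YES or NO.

YES

Candidates per position — 1:vreepreil {Adv,Det}; 2:depin {Det}; 3:seeszi {Adv}; 4:zro {Prep}; 5:skau {Noun,Adv}.
One satisfying assignment: Adv Det Adv Prep Noun.
Verifying each rule — rule 1 ✓; rule 2 ✓; rule 3 ✓; rule 4 ✓.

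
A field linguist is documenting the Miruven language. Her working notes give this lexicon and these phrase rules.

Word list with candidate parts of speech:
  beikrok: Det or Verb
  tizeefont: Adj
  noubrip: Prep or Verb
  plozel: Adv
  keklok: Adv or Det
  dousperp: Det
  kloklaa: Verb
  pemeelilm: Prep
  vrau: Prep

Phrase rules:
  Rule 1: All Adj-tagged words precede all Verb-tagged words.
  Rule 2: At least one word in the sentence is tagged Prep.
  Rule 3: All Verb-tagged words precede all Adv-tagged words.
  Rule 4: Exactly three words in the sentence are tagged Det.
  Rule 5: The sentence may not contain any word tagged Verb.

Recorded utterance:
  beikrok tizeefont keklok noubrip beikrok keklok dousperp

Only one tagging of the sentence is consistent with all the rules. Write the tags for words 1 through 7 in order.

Det Adj Adv Prep Det Adv Det

Candidates per position — 1:beikrok {Det,Verb}; 2:tizeefont {Adj}; 3:keklok {Adv,Det}; 4:noubrip {Prep,Verb}; 5:beikrok {Det,Verb}; 6:keklok {Adv,Det}; 7:dousperp {Det}.
Position 1: tagging it Verb would leave rule 1 unsatisfiable, so it must be Det.
Position 4: tagging it Verb would leave rule 2 unsatisfiable, so it must be Prep.
Position 5: tagging it Verb would leave rule 5 unsatisfiable, so it must be Det.
Position 6: tagging it Det would leave rule 4 unsatisfiable, so it must be Adv.
Position 3: tagging it Det would leave rule 4 unsatisfiable, so it must be Adv.
The unique satisfying tagging is: Det Adj Adv Prep Det Adv Det.
Rule-by-rule: rule 1 satisfied; rule 2 satisfied; rule 3 satisfied; rule 4 satisfied; rule 5 satisfied.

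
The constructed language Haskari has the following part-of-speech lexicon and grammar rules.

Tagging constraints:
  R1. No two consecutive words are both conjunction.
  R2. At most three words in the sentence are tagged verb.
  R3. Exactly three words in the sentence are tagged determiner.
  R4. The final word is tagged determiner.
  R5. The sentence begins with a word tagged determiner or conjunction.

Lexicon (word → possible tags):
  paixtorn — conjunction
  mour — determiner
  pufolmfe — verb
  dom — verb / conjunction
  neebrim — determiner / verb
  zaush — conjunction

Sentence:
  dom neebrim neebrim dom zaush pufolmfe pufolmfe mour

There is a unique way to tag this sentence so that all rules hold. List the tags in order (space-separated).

Candidates per position — 1:dom {verb,conjunction}; 2:neebrim {determiner,verb}; 3:neebrim {determiner,verb}; 4:dom {verb,conjunction}; 5:zaush {conjunction}; 6:pufolmfe {verb}; 7:pufolmfe {verb}; 8:mour {determiner}.
Word 1 cannot be verb — rule 5 would then fail for every completion. It is conjunction.
Word 2 cannot be verb — rule 3 would then fail for every completion. It is determiner.
Word 3 cannot be verb — rule 3 would then fail for every completion. It is determiner.
Word 4 cannot be conjunction — rule 1 would then fail for every completion. It is verb.
So the tagging must be: conjunction determiner determiner verb conjunction verb verb determiner.
Rule-by-rule: rule 1 satisfied; rule 2 satisfied; rule 3 satisfied; rule 4 satisfied; rule 5 satisfied.

conjunction determiner determiner verb conjunction verb verb determiner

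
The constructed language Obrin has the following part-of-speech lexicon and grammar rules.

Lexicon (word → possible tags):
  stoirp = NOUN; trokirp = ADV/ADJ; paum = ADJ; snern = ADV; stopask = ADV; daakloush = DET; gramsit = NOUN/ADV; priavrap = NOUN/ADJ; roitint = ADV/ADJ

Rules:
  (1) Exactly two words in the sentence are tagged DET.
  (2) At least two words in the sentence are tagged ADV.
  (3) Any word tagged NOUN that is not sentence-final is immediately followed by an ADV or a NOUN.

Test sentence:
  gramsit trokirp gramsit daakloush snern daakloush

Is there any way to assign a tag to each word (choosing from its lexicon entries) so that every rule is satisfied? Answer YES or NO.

Candidates per position — 1:gramsit {NOUN,ADV}; 2:trokirp {ADV,ADJ}; 3:gramsit {NOUN,ADV}; 4:daakloush {DET}; 5:snern {ADV}; 6:daakloush {DET}.
One satisfying assignment: NOUN ADV ADV DET ADV DET.
Verifying each rule — rule 1 satisfied; rule 2 satisfied; rule 3 satisfied.

YES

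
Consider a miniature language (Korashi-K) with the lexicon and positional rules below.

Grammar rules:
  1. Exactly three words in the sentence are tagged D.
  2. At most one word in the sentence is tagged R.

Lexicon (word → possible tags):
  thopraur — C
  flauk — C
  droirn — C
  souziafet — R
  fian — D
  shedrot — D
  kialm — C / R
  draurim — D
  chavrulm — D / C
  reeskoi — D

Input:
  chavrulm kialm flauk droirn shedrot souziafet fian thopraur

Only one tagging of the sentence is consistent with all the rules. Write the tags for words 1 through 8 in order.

D C C C D R D C

Candidates per position — 1:chavrulm {D,C}; 2:kialm {C,R}; 3:flauk {C}; 4:droirn {C}; 5:shedrot {D}; 6:souziafet {R}; 7:fian {D}; 8:thopraur {C}.
Position 1: tagging it C would leave rule 1 unsatisfiable, so it must be D.
Position 2: tagging it R would leave rule 2 unsatisfiable, so it must be C.
The only consistent sequence is: D C C C D R D C.
Rule-by-rule: rule 1 ✓; rule 2 ✓.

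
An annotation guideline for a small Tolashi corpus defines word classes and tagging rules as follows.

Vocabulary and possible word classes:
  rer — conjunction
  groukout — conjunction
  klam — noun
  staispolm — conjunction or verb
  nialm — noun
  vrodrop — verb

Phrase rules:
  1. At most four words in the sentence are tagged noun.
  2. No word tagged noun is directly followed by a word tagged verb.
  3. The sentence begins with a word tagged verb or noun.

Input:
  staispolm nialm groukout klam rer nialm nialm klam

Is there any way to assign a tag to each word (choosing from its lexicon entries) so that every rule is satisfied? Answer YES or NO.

NO

Candidates per position — 1:staispolm {conjunction,verb}; 2:nialm {noun}; 3:groukout {conjunction}; 4:klam {noun}; 5:rer {conjunction}; 6:nialm {noun}; 7:nialm {noun}; 8:klam {noun}.
Rule 1 cannot be satisfied by any choice of tags from the lexicon.
So there is no consistent tagging.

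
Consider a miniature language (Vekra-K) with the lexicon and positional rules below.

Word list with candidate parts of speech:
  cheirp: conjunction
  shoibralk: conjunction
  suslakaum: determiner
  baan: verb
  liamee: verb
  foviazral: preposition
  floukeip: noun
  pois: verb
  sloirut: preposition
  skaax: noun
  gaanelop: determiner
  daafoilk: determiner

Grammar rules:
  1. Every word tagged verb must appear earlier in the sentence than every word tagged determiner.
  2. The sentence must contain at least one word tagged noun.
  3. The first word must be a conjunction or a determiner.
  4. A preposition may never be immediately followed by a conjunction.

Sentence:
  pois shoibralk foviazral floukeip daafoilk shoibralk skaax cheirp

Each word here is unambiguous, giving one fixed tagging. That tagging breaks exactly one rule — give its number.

Fixed tagging: verb conjunction preposition noun determiner conjunction noun conjunction.
Applying the rules: R1 ✓, R2 ✓, R3 ✗, R4 ✓.
Only rule 3 fails.

3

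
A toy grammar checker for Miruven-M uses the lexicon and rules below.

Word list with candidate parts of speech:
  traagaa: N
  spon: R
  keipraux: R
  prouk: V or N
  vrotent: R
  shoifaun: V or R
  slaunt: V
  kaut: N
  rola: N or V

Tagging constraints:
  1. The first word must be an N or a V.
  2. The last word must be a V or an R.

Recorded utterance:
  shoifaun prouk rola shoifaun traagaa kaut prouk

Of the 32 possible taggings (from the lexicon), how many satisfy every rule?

Candidates per position — 1:shoifaun {V,R}; 2:prouk {V,N}; 3:rola {N,V}; 4:shoifaun {V,R}; 5:traagaa {N}; 6:kaut {N}; 7:prouk {V,N}.
There are 32 candidate sequences in total.
Checking each against the rules leaves 8 sequences.
Count = 8.

8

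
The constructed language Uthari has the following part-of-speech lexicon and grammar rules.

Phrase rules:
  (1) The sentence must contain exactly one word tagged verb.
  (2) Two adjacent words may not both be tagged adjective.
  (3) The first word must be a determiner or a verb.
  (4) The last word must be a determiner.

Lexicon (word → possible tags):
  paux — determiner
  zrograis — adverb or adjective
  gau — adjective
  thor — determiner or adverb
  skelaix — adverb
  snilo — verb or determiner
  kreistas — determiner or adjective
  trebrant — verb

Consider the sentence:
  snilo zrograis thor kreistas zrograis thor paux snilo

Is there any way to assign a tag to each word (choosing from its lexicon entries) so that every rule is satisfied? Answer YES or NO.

YES

Candidates per position — 1:snilo {verb,determiner}; 2:zrograis {adverb,adjective}; 3:thor {determiner,adverb}; 4:kreistas {determiner,adjective}; 5:zrograis {adverb,adjective}; 6:thor {determiner,adverb}; 7:paux {determiner}; 8:snilo {verb,determiner}.
One satisfying assignment: verb adjective determiner determiner adverb determiner determiner determiner.
Check: rule 1 ok; rule 2 ok; rule 3 ok; rule 4 ok.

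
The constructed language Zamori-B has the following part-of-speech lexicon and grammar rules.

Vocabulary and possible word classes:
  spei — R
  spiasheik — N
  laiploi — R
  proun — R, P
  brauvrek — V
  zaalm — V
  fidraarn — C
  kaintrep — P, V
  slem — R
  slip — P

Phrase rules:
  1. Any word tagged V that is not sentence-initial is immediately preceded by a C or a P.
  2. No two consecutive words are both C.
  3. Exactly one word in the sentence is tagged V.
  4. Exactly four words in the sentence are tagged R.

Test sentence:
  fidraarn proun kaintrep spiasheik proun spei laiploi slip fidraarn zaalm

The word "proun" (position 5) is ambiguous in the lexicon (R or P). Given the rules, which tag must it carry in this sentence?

R

Candidates per position — 1:fidraarn {C}; 2:proun {R,P}; 3:kaintrep {P,V}; 4:spiasheik {N}; 5:proun {R,P}; 6:spei {R}; 7:laiploi {R}; 8:slip {P}; 9:fidraarn {C}; 10:zaalm {V}.
At position 2, choosing P makes rule 4 impossible to satisfy; hence R.
At position 3, choosing V makes rule 1 impossible to satisfy; hence P.
At position 5, choosing P makes rule 4 impossible to satisfy; hence R.
The unique satisfying tagging is: C R P N R R R P C V.
Checking: rule 1 satisfied; rule 2 satisfied; rule 3 satisfied; rule 4 satisfied.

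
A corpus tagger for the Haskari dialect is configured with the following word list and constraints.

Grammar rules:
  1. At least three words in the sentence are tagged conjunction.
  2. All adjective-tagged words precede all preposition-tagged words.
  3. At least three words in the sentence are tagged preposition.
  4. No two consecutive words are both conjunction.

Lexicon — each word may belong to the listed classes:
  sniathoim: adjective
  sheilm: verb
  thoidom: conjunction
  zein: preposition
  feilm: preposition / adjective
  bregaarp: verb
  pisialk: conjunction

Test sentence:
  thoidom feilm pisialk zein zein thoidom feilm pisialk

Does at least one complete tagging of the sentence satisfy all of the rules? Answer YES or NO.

Candidates per position — 1:thoidom {conjunction}; 2:feilm {preposition,adjective}; 3:pisialk {conjunction}; 4:zein {preposition}; 5:zein {preposition}; 6:thoidom {conjunction}; 7:feilm {preposition,adjective}; 8:pisialk {conjunction}.
One satisfying assignment: conjunction adjective conjunction preposition preposition conjunction preposition conjunction.
Checking: rule 1 satisfied; rule 2 satisfied; rule 3 satisfied; rule 4 satisfied.

YES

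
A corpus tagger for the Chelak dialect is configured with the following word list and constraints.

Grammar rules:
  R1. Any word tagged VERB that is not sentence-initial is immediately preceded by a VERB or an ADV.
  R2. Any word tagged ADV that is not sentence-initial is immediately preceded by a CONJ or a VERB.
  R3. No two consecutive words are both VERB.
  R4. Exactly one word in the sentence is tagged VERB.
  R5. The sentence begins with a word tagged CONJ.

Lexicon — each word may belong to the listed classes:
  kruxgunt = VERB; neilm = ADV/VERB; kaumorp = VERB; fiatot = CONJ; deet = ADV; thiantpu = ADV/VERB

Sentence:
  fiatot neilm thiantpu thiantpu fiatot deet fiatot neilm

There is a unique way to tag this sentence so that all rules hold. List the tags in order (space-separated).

CONJ ADV VERB ADV CONJ ADV CONJ ADV

Candidates per position — 1:fiatot {CONJ}; 2:neilm {ADV,VERB}; 3:thiantpu {ADV,VERB}; 4:thiantpu {ADV,VERB}; 5:fiatot {CONJ}; 6:deet {ADV}; 7:fiatot {CONJ}; 8:neilm {ADV,VERB}.
If word 2 were VERB, no tagging could satisfy rule 1; so word 2 is ADV.
If word 3 were ADV, no tagging could satisfy rule 2; so word 3 is VERB.
If word 4 were VERB, no tagging could satisfy rule 3; so word 4 is ADV.
If word 8 were VERB, no tagging could satisfy rule 1; so word 8 is ADV.
So the tagging must be: CONJ ADV VERB ADV CONJ ADV CONJ ADV.
Verifying each rule — rule 1 holds; rule 2 holds; rule 3 holds; rule 4 holds; rule 5 holds.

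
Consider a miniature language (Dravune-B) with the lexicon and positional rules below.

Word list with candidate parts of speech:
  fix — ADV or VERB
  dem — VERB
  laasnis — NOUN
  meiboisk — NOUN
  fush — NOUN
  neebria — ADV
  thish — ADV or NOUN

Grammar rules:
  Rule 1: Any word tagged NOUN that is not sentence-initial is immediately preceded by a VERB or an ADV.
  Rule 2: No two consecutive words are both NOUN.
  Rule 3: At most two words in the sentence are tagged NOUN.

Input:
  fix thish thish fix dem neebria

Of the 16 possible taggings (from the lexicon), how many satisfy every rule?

12

Candidates per position — 1:fix {ADV,VERB}; 2:thish {ADV,NOUN}; 3:thish {ADV,NOUN}; 4:fix {ADV,VERB}; 5:dem {VERB}; 6:neebria {ADV}.
There are 16 candidate sequences in total.
Checking each against the rules leaves 12 sequences.
Count = 12.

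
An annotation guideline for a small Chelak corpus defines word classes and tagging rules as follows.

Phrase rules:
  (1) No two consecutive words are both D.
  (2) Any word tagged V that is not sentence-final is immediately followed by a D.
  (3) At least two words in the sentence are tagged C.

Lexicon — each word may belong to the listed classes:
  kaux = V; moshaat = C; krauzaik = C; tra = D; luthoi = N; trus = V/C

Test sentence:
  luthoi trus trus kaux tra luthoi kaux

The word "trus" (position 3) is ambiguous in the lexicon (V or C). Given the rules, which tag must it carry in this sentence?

Candidates per position — 1:luthoi {N}; 2:trus {V,C}; 3:trus {V,C}; 4:kaux {V}; 5:tra {D}; 6:luthoi {N}; 7:kaux {V}.
If word 2 were V, no tagging could satisfy rule 2; so word 2 is C.
If word 3 were V, no tagging could satisfy rule 2; so word 3 is C.
The unique satisfying tagging is: N C C V D N V.
Check: rule 1 ok; rule 2 ok; rule 3 ok.

C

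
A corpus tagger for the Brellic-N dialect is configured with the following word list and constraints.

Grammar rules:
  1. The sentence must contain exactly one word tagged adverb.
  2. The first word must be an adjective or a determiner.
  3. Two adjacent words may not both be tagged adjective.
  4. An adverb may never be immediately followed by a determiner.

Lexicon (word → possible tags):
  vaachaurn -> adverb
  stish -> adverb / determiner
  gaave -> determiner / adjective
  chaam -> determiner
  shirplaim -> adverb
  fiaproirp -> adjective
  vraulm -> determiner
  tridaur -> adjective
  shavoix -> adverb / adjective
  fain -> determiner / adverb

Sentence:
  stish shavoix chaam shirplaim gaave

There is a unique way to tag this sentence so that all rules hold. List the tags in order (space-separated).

Candidates per position — 1:stish {adverb,determiner}; 2:shavoix {adverb,adjective}; 3:chaam {determiner}; 4:shirplaim {adverb}; 5:gaave {determiner,adjective}.
If word 1 were adverb, no tagging could satisfy rule 1; so word 1 is determiner.
If word 2 were adverb, no tagging could satisfy rule 1; so word 2 is adjective.
If word 5 were determiner, no tagging could satisfy rule 4; so word 5 is adjective.
The only consistent sequence is: determiner adjective determiner adverb adjective.
Rule-by-rule: rule 1 ok; rule 2 ok; rule 3 ok; rule 4 ok.

determiner adjective determiner adverb adjective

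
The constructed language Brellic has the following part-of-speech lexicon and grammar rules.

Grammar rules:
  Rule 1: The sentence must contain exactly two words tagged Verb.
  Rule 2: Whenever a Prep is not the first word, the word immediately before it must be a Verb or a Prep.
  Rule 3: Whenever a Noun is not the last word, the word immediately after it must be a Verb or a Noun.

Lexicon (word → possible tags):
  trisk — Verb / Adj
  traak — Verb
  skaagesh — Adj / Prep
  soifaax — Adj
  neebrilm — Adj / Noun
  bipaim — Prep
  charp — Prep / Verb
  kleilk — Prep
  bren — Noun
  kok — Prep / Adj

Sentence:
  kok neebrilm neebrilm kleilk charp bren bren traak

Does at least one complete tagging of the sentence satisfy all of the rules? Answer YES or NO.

Candidates per position — 1:kok {Prep,Adj}; 2:neebrilm {Adj,Noun}; 3:neebrilm {Adj,Noun}; 4:kleilk {Prep}; 5:charp {Prep,Verb}; 6:bren {Noun}; 7:bren {Noun}; 8:traak {Verb}.
Rule 2 cannot be satisfied by any choice of tags from the lexicon.
So there is no consistent tagging.

NO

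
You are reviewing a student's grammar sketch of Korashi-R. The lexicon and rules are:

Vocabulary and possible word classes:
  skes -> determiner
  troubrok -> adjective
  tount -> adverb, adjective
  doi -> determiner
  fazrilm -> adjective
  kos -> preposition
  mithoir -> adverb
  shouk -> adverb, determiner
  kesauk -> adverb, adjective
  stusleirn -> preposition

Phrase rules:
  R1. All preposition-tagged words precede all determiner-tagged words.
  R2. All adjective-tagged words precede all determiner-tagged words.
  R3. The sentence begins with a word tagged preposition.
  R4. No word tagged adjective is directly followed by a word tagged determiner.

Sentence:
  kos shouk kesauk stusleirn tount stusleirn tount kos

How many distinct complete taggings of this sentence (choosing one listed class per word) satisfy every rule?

Candidates per position — 1:kos {preposition}; 2:shouk {adverb,determiner}; 3:kesauk {adverb,adjective}; 4:stusleirn {preposition}; 5:tount {adverb,adjective}; 6:stusleirn {preposition}; 7:tount {adverb,adjective}; 8:kos {preposition}.
There are 16 candidate sequences in total.
Checking each against the rules leaves 8 sequences.
Count = 8.

8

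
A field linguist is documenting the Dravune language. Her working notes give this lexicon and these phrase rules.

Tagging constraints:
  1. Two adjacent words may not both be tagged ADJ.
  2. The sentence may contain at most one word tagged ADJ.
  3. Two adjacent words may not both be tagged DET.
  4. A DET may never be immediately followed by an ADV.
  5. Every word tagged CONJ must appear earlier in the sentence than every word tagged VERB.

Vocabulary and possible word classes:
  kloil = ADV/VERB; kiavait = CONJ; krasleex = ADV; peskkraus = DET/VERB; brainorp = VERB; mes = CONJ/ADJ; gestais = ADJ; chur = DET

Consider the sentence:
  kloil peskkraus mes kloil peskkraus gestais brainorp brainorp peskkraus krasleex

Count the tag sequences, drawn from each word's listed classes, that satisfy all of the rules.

Candidates per position — 1:kloil {ADV,VERB}; 2:peskkraus {DET,VERB}; 3:mes {CONJ,ADJ}; 4:kloil {ADV,VERB}; 5:peskkraus {DET,VERB}; 6:gestais {ADJ}; 7:brainorp {VERB}; 8:brainorp {VERB}; 9:peskkraus {DET,VERB}; 10:krasleex {ADV}.
There are 64 candidate sequences in total.
The sequences that satisfy every rule: ADV DET CONJ ADV DET ADJ VERB VERB VERB ADV; ADV DET CONJ ADV VERB ADJ VERB VERB VERB ADV; ADV DET CONJ VERB DET ADJ VERB VERB VERB ADV; ADV DET CONJ VERB VERB ADJ VERB VERB VERB ADV.
Count = 4.

4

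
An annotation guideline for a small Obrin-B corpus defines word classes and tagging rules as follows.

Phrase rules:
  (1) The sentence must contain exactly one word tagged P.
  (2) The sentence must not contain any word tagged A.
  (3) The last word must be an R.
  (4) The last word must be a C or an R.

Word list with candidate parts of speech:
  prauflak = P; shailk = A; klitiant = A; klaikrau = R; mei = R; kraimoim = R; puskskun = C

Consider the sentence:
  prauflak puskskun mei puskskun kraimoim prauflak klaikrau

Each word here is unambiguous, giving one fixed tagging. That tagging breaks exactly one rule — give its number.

Fixed tagging: P C R C R P R.
Checking each rule: R1 fail, R2 pass, R3 pass, R4 pass.
Only rule 1 fails.

1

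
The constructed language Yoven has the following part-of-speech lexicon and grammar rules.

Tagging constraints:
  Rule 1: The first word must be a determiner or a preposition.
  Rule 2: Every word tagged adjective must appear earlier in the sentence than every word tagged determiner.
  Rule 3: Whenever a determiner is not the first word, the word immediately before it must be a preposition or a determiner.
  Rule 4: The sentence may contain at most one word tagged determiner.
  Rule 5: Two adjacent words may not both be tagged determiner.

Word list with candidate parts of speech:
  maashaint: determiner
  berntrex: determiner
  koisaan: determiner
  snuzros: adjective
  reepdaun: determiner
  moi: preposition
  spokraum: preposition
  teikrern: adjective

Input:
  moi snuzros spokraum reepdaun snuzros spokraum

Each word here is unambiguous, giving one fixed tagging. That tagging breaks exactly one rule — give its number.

2

Fixed tagging: preposition adjective preposition determiner adjective preposition.
Rule check: R1 holds, R2 violated, R3 holds, R4 holds, R5 holds.
Only rule 2 fails.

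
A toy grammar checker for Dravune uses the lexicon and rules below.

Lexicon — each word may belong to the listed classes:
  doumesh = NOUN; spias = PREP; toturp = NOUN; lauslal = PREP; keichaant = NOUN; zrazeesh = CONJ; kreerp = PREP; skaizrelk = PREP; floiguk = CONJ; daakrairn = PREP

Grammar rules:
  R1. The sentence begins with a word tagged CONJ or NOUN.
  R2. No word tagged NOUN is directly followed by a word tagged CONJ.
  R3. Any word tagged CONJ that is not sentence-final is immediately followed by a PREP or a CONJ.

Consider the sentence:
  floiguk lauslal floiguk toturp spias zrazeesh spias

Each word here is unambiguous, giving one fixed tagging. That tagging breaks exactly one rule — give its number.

3

Fixed tagging: CONJ PREP CONJ NOUN PREP CONJ PREP.
Rule check: R1 ok, R2 ok, R3 fails.
Only rule 3 fails.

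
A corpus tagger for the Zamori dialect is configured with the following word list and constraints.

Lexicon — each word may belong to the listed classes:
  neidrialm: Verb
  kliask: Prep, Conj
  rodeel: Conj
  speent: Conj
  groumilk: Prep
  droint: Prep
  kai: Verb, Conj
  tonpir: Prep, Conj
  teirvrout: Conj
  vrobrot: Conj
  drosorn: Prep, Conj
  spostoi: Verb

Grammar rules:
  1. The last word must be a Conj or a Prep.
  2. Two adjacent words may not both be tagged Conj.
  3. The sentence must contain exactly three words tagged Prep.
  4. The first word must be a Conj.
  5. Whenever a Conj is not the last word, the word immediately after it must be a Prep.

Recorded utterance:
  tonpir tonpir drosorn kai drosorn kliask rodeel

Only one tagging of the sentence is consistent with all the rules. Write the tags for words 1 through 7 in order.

Candidates per position — 1:tonpir {Prep,Conj}; 2:tonpir {Prep,Conj}; 3:drosorn {Prep,Conj}; 4:kai {Verb,Conj}; 5:drosorn {Prep,Conj}; 6:kliask {Prep,Conj}; 7:rodeel {Conj}.
Word 1 cannot be Prep — rule 4 would then fail for every completion. It is Conj.
Word 2 cannot be Conj — rule 2 would then fail for every completion. It is Prep.
Word 3 cannot be Conj — rule 5 would then fail for every completion. It is Prep.
Word 6 cannot be Conj — rule 2 would then fail for every completion. It is Prep.
Word 5 cannot be Prep — rule 3 would then fail for every completion. It is Conj.
Word 4 cannot be Conj — rule 2 would then fail for every completion. It is Verb.
The unique satisfying tagging is: Conj Prep Prep Verb Conj Prep Conj.
Checking: rule 1 satisfied; rule 2 satisfied; rule 3 satisfied; rule 4 satisfied; rule 5 satisfied.

Conj Prep Prep Verb Conj Prep Conj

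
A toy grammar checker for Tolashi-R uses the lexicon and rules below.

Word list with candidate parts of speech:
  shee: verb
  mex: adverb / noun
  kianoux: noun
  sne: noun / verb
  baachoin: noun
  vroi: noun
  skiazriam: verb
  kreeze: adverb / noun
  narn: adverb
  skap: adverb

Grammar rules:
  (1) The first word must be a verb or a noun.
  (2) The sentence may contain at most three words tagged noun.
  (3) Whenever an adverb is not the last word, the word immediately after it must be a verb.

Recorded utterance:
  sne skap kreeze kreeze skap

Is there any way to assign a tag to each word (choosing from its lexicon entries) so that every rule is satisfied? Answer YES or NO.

Candidates per position — 1:sne {noun,verb}; 2:skap {adverb}; 3:kreeze {adverb,noun}; 4:kreeze {adverb,noun}; 5:skap {adverb}.
Rule 3 cannot be satisfied by any choice of tags from the lexicon.
So there is no consistent tagging.

NO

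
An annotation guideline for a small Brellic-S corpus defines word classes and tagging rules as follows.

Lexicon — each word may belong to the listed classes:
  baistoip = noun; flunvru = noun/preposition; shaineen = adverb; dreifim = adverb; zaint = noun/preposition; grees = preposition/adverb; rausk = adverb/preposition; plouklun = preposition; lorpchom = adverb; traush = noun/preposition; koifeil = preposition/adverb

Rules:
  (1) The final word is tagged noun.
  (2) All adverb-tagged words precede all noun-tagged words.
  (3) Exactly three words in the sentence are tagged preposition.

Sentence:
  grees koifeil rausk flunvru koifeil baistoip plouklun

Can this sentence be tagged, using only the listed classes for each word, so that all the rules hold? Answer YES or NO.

NO

Candidates per position — 1:grees {preposition,adverb}; 2:koifeil {preposition,adverb}; 3:rausk {adverb,preposition}; 4:flunvru {noun,preposition}; 5:koifeil {preposition,adverb}; 6:baistoip {noun}; 7:plouklun {preposition}.
Rule 1 cannot be satisfied by any choice of tags from the lexicon.
So there is no consistent tagging.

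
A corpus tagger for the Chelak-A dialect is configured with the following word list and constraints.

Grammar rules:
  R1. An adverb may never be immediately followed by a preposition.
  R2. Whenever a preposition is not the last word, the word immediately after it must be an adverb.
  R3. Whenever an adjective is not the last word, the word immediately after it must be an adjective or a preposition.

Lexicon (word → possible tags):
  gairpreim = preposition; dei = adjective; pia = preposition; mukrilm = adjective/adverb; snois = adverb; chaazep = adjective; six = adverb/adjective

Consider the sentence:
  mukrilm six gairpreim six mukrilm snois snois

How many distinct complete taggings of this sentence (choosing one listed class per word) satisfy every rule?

Candidates per position — 1:mukrilm {adjective,adverb}; 2:six {adverb,adjective}; 3:gairpreim {preposition}; 4:six {adverb,adjective}; 5:mukrilm {adjective,adverb}; 6:snois {adverb}; 7:snois {adverb}.
There are 16 candidate sequences in total.
The sequences that satisfy every rule: adjective adjective preposition adverb adverb adverb adverb; adverb adjective preposition adverb adverb adverb adverb.
Count = 2.

2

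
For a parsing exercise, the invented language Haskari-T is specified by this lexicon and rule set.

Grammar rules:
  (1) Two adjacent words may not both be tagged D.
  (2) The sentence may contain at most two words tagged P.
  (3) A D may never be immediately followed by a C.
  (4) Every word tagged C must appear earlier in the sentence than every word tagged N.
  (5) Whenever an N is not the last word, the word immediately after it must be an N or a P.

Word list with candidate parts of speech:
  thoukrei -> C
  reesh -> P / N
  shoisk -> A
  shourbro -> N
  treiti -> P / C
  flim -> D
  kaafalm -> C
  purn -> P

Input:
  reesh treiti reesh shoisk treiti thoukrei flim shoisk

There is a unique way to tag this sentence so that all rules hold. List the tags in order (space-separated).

Candidates per position — 1:reesh {P,N}; 2:treiti {P,C}; 3:reesh {P,N}; 4:shoisk {A}; 5:treiti {P,C}; 6:thoukrei {C}; 7:flim {D}; 8:shoisk {A}.
At position 1, choosing N makes rule 4 impossible to satisfy; hence P.
At position 3, choosing N makes rule 4 impossible to satisfy; hence P.
At position 5, choosing P makes rule 2 impossible to satisfy; hence C.
At position 2, choosing P makes rule 2 impossible to satisfy; hence C.
The unique satisfying tagging is: P C P A C C D A.
Checking: rule 1 ok; rule 2 ok; rule 3 ok; rule 4 ok; rule 5 ok.

P C P A C C D A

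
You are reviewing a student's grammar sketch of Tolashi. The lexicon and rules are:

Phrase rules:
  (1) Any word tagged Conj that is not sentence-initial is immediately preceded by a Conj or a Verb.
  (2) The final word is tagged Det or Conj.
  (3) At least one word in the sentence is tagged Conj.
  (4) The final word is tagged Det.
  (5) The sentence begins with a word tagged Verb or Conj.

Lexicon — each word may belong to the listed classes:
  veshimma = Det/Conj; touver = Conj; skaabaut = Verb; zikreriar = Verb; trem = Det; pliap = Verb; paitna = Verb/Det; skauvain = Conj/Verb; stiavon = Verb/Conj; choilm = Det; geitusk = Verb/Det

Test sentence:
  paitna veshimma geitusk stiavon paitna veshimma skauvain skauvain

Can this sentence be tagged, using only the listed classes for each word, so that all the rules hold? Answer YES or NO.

Candidates per position — 1:paitna {Verb,Det}; 2:veshimma {Det,Conj}; 3:geitusk {Verb,Det}; 4:stiavon {Verb,Conj}; 5:paitna {Verb,Det}; 6:veshimma {Det,Conj}; 7:skauvain {Conj,Verb}; 8:skauvain {Conj,Verb}.
Rule 4 cannot be satisfied by any choice of tags from the lexicon.
So there is no consistent tagging.

NO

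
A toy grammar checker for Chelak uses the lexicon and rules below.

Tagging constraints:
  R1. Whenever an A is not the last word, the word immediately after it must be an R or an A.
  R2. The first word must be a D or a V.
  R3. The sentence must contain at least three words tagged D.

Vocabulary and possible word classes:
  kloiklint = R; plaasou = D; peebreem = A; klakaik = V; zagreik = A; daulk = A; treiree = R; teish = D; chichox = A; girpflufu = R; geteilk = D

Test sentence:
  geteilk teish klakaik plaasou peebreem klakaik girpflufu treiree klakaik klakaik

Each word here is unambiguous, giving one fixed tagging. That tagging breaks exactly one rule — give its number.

Fixed tagging: D D V D A V R R V V.
Applying the rules: R1 fails, R2 ok, R3 ok.
Only rule 1 fails.

1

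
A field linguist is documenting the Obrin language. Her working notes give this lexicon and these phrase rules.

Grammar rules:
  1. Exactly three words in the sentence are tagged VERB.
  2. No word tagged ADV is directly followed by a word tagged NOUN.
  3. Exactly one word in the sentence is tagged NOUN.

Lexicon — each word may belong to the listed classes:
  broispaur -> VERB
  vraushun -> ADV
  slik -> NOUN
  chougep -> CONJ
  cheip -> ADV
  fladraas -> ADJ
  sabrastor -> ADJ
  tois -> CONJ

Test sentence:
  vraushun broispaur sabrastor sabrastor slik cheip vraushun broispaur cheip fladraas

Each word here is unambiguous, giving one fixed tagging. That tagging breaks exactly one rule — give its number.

1

Fixed tagging: ADV VERB ADJ ADJ NOUN ADV ADV VERB ADV ADJ.
Applying the rules: R1 fail, R2 pass, R3 pass.
Only rule 1 fails.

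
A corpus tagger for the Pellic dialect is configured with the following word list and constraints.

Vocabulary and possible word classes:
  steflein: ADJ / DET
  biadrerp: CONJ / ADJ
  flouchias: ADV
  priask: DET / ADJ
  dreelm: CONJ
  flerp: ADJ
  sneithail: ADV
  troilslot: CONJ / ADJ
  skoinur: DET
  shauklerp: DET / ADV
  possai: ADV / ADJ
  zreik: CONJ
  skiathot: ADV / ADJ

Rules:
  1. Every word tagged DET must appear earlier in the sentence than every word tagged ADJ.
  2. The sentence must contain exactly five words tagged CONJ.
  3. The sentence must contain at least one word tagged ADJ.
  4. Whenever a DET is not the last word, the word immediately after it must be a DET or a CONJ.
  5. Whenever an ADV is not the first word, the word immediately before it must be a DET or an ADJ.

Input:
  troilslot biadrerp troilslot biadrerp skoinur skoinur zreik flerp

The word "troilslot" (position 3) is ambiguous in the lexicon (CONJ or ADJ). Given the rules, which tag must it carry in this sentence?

CONJ

Candidates per position — 1:troilslot {CONJ,ADJ}; 2:biadrerp {CONJ,ADJ}; 3:troilslot {CONJ,ADJ}; 4:biadrerp {CONJ,ADJ}; 5:skoinur {DET}; 6:skoinur {DET}; 7:zreik {CONJ}; 8:flerp {ADJ}.
If word 1 were ADJ, no tagging could satisfy rule 1; so word 1 is CONJ.
If word 2 were ADJ, no tagging could satisfy rule 1; so word 2 is CONJ.
If word 3 were ADJ, no tagging could satisfy rule 1; so word 3 is CONJ.
If word 4 were ADJ, no tagging could satisfy rule 1; so word 4 is CONJ.
That leaves exactly one tagging: CONJ CONJ CONJ CONJ DET DET CONJ ADJ.
Checking: rule 1 holds; rule 2 holds; rule 3 holds; rule 4 holds; rule 5 holds.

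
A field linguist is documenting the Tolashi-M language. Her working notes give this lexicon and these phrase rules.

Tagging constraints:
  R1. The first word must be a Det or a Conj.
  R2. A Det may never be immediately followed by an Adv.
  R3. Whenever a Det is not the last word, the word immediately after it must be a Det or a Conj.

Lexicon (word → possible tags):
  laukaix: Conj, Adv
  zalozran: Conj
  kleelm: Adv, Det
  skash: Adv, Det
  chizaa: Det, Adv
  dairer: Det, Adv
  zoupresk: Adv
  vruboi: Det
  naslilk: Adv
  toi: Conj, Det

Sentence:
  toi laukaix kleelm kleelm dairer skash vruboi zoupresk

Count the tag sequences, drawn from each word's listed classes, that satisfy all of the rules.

Candidates per position — 1:toi {Conj,Det}; 2:laukaix {Conj,Adv}; 3:kleelm {Adv,Det}; 4:kleelm {Adv,Det}; 5:dairer {Det,Adv}; 6:skash {Adv,Det}; 7:vruboi {Det}; 8:zoupresk {Adv}.
There are 64 candidate sequences in total.
Rule 2 cannot be satisfied by any choice of tags from the lexicon.
So there is no consistent tagging.
Count = 0.

0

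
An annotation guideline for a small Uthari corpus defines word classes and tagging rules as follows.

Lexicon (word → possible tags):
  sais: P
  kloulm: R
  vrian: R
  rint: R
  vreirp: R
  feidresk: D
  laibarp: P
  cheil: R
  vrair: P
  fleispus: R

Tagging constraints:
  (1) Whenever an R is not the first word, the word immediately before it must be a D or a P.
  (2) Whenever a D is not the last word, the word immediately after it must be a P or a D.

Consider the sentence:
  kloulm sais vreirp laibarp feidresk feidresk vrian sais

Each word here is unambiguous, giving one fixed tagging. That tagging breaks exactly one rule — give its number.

Fixed tagging: R P R P D D R P.
Rule check: R1 holds, R2 violated.
Only rule 2 fails.

2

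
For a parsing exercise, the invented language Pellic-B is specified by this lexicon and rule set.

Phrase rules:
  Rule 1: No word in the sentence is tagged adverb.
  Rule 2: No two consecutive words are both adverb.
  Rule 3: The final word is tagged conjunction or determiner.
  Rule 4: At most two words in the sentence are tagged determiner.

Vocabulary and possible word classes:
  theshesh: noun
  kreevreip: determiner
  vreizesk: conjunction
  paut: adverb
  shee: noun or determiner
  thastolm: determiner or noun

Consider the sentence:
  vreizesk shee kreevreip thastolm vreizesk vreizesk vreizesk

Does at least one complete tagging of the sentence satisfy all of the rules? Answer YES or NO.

Candidates per position — 1:vreizesk {conjunction}; 2:shee {noun,determiner}; 3:kreevreip {determiner}; 4:thastolm {determiner,noun}; 5:vreizesk {conjunction}; 6:vreizesk {conjunction}; 7:vreizesk {conjunction}.
One satisfying assignment: conjunction determiner determiner noun conjunction conjunction conjunction.
Check: rule 1 ok; rule 2 ok; rule 3 ok; rule 4 ok.

YES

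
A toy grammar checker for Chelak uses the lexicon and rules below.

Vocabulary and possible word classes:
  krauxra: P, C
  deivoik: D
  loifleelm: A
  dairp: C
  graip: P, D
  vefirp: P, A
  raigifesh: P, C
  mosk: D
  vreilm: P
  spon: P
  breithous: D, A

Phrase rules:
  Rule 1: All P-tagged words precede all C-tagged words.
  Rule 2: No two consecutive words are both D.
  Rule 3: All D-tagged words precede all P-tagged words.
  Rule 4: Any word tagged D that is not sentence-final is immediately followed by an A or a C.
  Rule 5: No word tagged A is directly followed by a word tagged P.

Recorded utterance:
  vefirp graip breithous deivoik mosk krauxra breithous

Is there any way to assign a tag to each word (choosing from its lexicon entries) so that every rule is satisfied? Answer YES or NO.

Candidates per position — 1:vefirp {P,A}; 2:graip {P,D}; 3:breithous {D,A}; 4:deivoik {D}; 5:mosk {D}; 6:krauxra {P,C}; 7:breithous {D,A}.
Rule 2 cannot be satisfied by any choice of tags from the lexicon.
So there is no consistent tagging.

NO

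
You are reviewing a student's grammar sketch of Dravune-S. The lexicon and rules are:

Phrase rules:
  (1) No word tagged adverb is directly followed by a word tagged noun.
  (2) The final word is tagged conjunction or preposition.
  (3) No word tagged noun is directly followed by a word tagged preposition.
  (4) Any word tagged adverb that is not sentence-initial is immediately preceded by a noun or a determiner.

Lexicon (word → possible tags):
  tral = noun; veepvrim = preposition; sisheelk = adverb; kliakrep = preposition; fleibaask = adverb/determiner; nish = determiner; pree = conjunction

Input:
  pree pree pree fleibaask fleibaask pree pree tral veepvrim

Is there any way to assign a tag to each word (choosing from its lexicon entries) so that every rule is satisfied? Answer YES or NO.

Candidates per position — 1:pree {conjunction}; 2:pree {conjunction}; 3:pree {conjunction}; 4:fleibaask {adverb,determiner}; 5:fleibaask {adverb,determiner}; 6:pree {conjunction}; 7:pree {conjunction}; 8:tral {noun}; 9:veepvrim {preposition}.
Rule 3 cannot be satisfied by any choice of tags from the lexicon.
So there is no consistent tagging.

NO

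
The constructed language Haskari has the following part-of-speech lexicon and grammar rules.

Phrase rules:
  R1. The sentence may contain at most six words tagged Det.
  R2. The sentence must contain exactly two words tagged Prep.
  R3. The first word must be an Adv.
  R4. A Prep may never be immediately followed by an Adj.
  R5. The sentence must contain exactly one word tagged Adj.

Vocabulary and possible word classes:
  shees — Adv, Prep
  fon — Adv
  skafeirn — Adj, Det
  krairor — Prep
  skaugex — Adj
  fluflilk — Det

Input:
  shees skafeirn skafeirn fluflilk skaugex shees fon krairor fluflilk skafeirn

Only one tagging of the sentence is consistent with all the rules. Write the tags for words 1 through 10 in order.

Adv Det Det Det Adj Prep Adv Prep Det Det

Candidates per position — 1:shees {Adv,Prep}; 2:skafeirn {Adj,Det}; 3:skafeirn {Adj,Det}; 4:fluflilk {Det}; 5:skaugex {Adj}; 6:shees {Adv,Prep}; 7:fon {Adv}; 8:krairor {Prep}; 9:fluflilk {Det}; 10:skafeirn {Adj,Det}.
Word 1 cannot be Prep — rule 3 would then fail for every completion. It is Adv.
Word 2 cannot be Adj — rule 5 would then fail for every completion. It is Det.
Word 3 cannot be Adj — rule 5 would then fail for every completion. It is Det.
Word 6 cannot be Adv — rule 2 would then fail for every completion. It is Prep.
Word 10 cannot be Adj — rule 5 would then fail for every completion. It is Det.
So the tagging must be: Adv Det Det Det Adj Prep Adv Prep Det Det.
Verifying each rule — rule 1 holds; rule 2 holds; rule 3 holds; rule 4 holds; rule 5 holds.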